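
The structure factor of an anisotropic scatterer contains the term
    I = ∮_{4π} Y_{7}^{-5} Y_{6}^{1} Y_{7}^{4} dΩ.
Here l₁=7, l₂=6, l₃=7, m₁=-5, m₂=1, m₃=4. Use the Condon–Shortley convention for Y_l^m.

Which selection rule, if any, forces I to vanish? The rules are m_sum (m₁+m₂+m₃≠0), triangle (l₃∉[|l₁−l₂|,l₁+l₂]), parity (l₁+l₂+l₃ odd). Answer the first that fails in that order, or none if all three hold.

azimuthal sum: -5 + 1 + 4 = 0  ✓
1 ≤ 7 ≤ 13 (triangle on l)  ✓
L = 7 + 6 + 7 = 20 (even)  ✓

none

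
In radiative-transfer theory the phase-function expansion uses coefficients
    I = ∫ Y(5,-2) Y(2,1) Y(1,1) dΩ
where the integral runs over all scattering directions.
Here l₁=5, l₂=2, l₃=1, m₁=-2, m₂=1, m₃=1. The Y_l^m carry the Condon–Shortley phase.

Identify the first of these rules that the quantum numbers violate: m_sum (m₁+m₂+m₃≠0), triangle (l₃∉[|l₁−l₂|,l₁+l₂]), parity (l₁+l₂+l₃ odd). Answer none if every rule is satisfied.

triangle

m₁+m₂+m₃ = -2 + 1 + 1 = 0  ✓
triangle: |5−2|=3 ≤ l₃=1 ≤ 5+2=7  ✗
parity: l₁+l₂+l₃ = 8 is even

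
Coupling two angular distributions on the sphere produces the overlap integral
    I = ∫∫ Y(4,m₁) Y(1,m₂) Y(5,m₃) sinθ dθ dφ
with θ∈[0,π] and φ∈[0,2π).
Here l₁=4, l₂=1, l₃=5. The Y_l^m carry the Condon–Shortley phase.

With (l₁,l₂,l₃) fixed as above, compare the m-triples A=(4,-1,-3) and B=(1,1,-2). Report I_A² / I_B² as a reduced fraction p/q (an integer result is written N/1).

l's match ⇒ only the (l;m) 3-j factors differ between A and B.
A: triangle coeff Δ(4,1,5) = 1/495; Σ_t [0,0]: t=0:+1/80640 = 1/80640; (3j)²=1/495 [(4 1 5; 4 -1 -3)], sign=+1
B: triangle coeff Δ(4,1,5) = 1/495; Σ_t [0,0]: t=0:+1/1440 = 1/1440; (3j)²=7/165 [(4 1 5; 1 1 -2)], sign=-1
I_A²/I_B² = (1/495)/(7/165) = 1/21

1/21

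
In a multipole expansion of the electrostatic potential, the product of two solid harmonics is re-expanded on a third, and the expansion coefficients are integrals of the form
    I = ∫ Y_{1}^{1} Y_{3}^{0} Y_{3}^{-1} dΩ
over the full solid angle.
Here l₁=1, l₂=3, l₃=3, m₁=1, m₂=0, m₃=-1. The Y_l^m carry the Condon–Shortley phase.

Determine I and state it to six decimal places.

0.000000

l₁+l₂+l₃=7 is odd: 3j(l;000)=0 ⇒ I=0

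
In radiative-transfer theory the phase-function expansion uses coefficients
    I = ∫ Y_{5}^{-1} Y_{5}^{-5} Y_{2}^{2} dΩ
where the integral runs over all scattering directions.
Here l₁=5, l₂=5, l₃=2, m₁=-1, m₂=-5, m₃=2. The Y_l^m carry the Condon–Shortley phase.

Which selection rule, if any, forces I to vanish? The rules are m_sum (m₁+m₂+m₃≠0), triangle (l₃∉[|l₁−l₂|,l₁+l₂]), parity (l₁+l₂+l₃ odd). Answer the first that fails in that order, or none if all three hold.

m_sum

azimuthal sum: -1 − 5 + 2 = -4  ✗
0 ≤ 2 ≤ 10 (triangle on l)
L = 5 + 5 + 2 = 12 (even)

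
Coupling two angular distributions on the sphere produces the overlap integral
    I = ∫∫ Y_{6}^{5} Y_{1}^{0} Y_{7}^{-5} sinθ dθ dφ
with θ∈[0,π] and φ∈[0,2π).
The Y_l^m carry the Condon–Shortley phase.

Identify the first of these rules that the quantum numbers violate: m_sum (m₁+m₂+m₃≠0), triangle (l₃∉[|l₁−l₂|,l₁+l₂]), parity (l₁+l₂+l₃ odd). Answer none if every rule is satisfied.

none

azimuthal sum: 5 + 0 − 5 = 0  ✓
5 ≤ 7 ≤ 7 (triangle on l)  ✓
L = 6 + 1 + 7 = 14 (even)  ✓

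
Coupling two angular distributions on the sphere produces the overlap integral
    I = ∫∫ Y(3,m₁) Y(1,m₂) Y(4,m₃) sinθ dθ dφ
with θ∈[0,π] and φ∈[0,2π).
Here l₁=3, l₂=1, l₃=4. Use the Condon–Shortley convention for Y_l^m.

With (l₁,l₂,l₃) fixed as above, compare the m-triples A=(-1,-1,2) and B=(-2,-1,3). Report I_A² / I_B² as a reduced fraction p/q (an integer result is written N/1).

5/7

Shared (l₁,l₂,l₃)=(3,1,4): N and (l;000)² cancel in I_A²/I_B².
A: Δ = 0!·6!·2!/9! = 1/252; Racah Σ t=0..0: t=0:+1/96 = 1/96; ⇒ 3j(3 1 4; -1 -1 2)² = 5/84, sgn +1
B: Δ = 0!·6!·2!/9! = 1/252; Racah Σ t=0..0: t=0:+1/240 = 1/240; ⇒ 3j(3 1 4; -2 -1 3)² = 1/12, sgn -1
I_A²/I_B² = (5/84)/(1/12) = 5/7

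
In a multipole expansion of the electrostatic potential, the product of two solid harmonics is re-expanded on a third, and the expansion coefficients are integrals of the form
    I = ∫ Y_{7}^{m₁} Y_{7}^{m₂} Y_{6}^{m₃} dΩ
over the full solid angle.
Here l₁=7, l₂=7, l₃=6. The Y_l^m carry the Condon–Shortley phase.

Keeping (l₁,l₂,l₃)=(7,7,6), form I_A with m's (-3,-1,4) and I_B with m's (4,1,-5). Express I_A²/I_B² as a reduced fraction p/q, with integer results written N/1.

l's match ⇒ only the (l;m) 3-j factors differ between A and B.
A: triangle coeff Δ(7,7,6) = 1/2444321880; Σ_t [4,6]: t=4:+1/19906560 t=5:−1/10368000 t=6:+1/49766400 = -13/497664000; (3j)²=91/17765 [(7 7 6; -3 -1 4)], sign=-1
B: triangle coeff Δ(7,7,6) = 1/2444321880; Σ_t [2,3]: t=2:+1/124416000 t=3:−1/62208000 = -1/124416000; (3j)²=154/20995 [(7 7 6; 4 1 -5)], sign=+1
I_A²/I_B² = (91/17765)/(154/20995) = 169/242

169/242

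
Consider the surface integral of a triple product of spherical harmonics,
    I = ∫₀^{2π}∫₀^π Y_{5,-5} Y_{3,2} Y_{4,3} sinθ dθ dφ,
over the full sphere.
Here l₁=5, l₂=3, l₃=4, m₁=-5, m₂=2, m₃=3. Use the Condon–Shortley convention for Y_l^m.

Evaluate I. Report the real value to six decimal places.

-0.212007

m-sum 0 ✓  L=12 even ✓  2≤4≤8 ✓
Π(2lᵢ+1) = 11×7×9 = 693
triangle coeff Δ(5,3,4) = 1/180180
Σ_t [1,3]: t=1:−1/576 t=2:+1/144 t=3:−1/576 = 1/288
(3j)²=20/1001 [(5 3 4; 0 0 0)], sign=+1
Σ_t [4,4]: t=4:+1/17280 = 1/17280
(3j)²=35/858 [(5 3 4; -5 2 3)], sign=-1
⇒ 4πI² = 1050/1859
I = (-1)√(1050/1859/(4π)) = -0.21200691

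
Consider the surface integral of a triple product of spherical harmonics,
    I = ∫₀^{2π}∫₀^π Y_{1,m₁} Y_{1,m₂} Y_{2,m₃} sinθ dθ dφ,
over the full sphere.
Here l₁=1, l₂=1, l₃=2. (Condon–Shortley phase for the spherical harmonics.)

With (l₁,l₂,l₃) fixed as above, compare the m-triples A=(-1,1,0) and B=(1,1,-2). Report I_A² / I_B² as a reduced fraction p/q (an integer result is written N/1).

1/6

l's match ⇒ only the (l;m) 3-j factors differ between A and B.
A: triangle coeff Δ(1,1,2) = 1/30; Σ_t [0,0]: t=0:+1/4 = 1/4; (3j)²=1/30 [(1 1 2; -1 1 0)], sign=+1
B: triangle coeff Δ(1,1,2) = 1/30; Σ_t [0,0]: t=0:+1/4 = 1/4; (3j)²=1/5 [(1 1 2; 1 1 -2)], sign=+1
I_A²/I_B² = (1/30)/(1/5) = 1/6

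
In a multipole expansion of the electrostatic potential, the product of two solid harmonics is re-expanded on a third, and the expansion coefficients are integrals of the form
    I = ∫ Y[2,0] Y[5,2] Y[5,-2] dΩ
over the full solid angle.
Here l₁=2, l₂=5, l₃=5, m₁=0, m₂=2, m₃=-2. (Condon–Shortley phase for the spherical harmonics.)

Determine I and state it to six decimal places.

Checks pass: Σm=0; 12 even; l₃=5∈[3,7].
(2·2+1)(2·5+1)(2·5+1) = 605
Δ: 2! 2! 8! / 13! → 1/38610
sum: t=0:+1/2880 t=1:−1/576 t=2:+1/2880 = -1/960
3j²(2 5 5; 0 0 0) = Δ·Π!·Σ² = 10/429  (sign +1)
sum: t=0:+1/20160 t=1:−1/1440 t=2:+1/2880 = -1/3360
3j²(2 5 5; 0 2 -2) = Δ·Π!·Σ² = 6/715  (sign +1)
combine: 4πI² = 605·10/429·6/715 = 20/169
take √, sign +1: I = 0.09704356

0.097044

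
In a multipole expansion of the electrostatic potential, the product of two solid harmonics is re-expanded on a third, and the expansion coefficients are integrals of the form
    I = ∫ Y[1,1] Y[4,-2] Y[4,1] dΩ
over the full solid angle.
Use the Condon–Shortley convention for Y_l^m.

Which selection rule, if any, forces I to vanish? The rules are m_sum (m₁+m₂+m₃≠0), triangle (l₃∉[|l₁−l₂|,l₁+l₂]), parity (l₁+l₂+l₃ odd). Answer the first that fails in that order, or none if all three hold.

parity

m₁+m₂+m₃ = 1 − 2 + 1 = 0  ✓
triangle: |1−4|=3 ≤ l₃=4 ≤ 1+4=5  ✓
parity: l₁+l₂+l₃ = 9 is odd  ✗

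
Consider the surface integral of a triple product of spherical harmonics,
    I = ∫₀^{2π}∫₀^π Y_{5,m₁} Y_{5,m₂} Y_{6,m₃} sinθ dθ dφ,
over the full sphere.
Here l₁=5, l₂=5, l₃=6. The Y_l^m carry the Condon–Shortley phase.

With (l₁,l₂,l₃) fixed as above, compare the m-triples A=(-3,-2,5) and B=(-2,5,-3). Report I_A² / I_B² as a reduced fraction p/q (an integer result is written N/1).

Same 5,5,6: normalisation and zero-m 3j drop out of the ratio.
A: Δ: 4! 6! 6! / 17! → 1/28588560; sum: t=2:+1/345600 t=3:−1/518400 = 1/1036800; 3j²(5 5 6; -3 -2 5) = Δ·Π!·Σ² = 7/2210  (sign -1)
B: Δ: 4! 6! 6! / 17! → 1/28588560; sum: t=4:+1/622080 = 1/622080; 3j²(5 5 6; -2 5 -3) = Δ·Π!·Σ² = 105/4862  (sign -1)
I_A²/I_B² = (7/2210)/(105/4862) = 11/75

11/75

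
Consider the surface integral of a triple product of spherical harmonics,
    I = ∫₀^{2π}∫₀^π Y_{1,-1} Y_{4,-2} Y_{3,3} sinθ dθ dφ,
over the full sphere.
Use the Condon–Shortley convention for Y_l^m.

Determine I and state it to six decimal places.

0.061558

Rules hold: Σm=0, L=8 even, 3≤3≤5.
N = 3·9·7 = 189
Δ = 2!·0!·6!/9! = 1/252
Racah Σ t=1..1: t=1:−1/36 = -1/36
⇒ 3j(1 4 3; 0 0 0)² = 4/63, sgn +1
Racah Σ t=2..2: t=2:+1/1440 = 1/1440
⇒ 3j(1 4 3; -1 -2 3)² = 1/252, sgn +1
4πI² = N·(3j₀)²·(3jₘ)² = 1/21
I = +1·√(0.047619/4π) = 0.06155813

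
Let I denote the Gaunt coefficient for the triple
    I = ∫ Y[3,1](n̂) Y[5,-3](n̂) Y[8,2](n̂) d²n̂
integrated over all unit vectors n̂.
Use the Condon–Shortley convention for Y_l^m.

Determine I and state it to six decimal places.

0.109077

Checks pass: Σm=0; 16 even; l₃=8∈[2,8].
(2·3+1)(2·5+1)(2·8+1) = 1309
Δ: 0! 6! 10! / 17! → 1/136136
sum: t=0:+1/518400 = 1/518400
3j²(3 5 8; 0 0 0) = Δ·Π!·Σ² = 56/2431  (sign +1)
sum: t=0:+1/3870720 = 1/3870720
3j²(3 5 8; 1 -3 2) = Δ·Π!·Σ² = 675/136136  (sign +1)
combine: 4πI² = 1309·56/2431·675/136136 = 4725/31603
take √, sign +1: I = 0.10907666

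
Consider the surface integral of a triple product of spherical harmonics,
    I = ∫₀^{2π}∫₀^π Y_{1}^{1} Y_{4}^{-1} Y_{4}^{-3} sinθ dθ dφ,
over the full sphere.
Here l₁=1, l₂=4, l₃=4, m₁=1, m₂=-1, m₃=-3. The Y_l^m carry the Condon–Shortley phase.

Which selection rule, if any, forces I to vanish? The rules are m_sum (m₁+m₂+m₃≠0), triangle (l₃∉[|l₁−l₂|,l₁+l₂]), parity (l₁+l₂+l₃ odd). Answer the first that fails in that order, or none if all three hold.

m_sum

azimuthal sum: 1 − 1 − 3 = -3  ✗
3 ≤ 4 ≤ 5 (triangle on l)
L = 1 + 4 + 4 = 9 (odd)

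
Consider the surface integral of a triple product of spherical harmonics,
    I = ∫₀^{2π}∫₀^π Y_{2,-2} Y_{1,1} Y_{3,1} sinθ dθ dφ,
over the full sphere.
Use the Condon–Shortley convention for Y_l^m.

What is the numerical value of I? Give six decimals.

Checks pass: Σm=0; 6 even; l₃=3∈[1,3].
(2·2+1)(2·1+1)(2·3+1) = 105
Δ: 0! 4! 2! / 7! → 1/105
sum: t=0:+1/4 = 1/4
3j²(2 1 3; 0 0 0) = Δ·Π!·Σ² = 3/35  (sign -1)
sum: t=0:+1/48 = 1/48
3j²(2 1 3; -2 1 1) = Δ·Π!·Σ² = 1/105  (sign +1)
combine: 4πI² = 105·3/35·1/105 = 3/35
take √, sign -1: I = -0.08258890

-0.082589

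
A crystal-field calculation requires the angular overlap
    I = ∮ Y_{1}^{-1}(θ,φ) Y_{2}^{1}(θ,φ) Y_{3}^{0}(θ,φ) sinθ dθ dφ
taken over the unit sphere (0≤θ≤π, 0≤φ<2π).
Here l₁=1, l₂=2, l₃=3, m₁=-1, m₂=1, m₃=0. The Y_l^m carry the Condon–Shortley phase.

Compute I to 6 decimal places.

0.143048

m-sum 0 ✓  L=6 even ✓  1≤3≤3 ✓
Π(2lᵢ+1) = 3×5×7 = 105
triangle coeff Δ(1,2,3) = 1/105
Σ_t [0,0]: t=0:+1/4 = 1/4
(3j)²=3/35 [(1 2 3; 0 0 0)], sign=-1
Σ_t [0,0]: t=0:+1/12 = 1/12
(3j)²=1/35 [(1 2 3; -1 1 0)], sign=-1
⇒ 4πI² = 9/35
I = (+1)√(9/35/(4π)) = 0.14304817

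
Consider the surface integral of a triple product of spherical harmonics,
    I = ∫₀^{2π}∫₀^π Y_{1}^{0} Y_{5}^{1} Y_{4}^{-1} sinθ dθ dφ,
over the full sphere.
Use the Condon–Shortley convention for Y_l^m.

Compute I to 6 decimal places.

-0.240571

Checks pass: Σm=0; 10 even; l₃=4∈[4,6].
(2·1+1)(2·5+1)(2·4+1) = 297
Δ: 2! 0! 8! / 11! → 1/495
sum: t=1:−1/576 = -1/576
3j²(1 5 4; 0 0 0) = Δ·Π!·Σ² = 5/99  (sign -1)
sum: t=1:−1/720 = -1/720
3j²(1 5 4; 0 1 -1) = Δ·Π!·Σ² = 8/165  (sign +1)
combine: 4πI² = 297·5/99·8/165 = 8/11
take √, sign -1: I = -0.24057125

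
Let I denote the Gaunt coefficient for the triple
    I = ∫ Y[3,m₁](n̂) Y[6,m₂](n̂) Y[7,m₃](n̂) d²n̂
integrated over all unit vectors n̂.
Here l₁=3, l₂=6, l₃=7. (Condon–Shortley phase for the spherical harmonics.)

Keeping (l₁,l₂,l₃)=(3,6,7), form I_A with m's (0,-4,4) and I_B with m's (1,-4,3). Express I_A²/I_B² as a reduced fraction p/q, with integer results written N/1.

l's match ⇒ only the (l;m) 3-j factors differ between A and B.
A: triangle coeff Δ(3,6,7) = 1/2042040; Σ_t [0,2]: t=0:+1/967680 t=1:−1/1451520 t=2:+1/43545600 = 1/2721600; (3j)²=32/7735 [(3 6 7; 0 -4 4)], sign=-1
B: triangle coeff Δ(3,6,7) = 1/2042040; Σ_t [0,2]: t=0:+1/645120 t=1:−1/2177280 t=2:+1/174182400 = 191/174182400; (3j)²=36481/2042040 [(3 6 7; 1 -4 3)], sign=+1
I_A²/I_B² = (32/7735)/(36481/2042040) = 8448/36481

8448/36481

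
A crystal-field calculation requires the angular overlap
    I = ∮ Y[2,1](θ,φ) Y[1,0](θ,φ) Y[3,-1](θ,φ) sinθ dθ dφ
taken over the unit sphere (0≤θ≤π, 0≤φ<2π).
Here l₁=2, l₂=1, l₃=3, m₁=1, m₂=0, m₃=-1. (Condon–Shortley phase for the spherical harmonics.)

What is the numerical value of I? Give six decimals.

-0.233597

Checks pass: Σm=0; 6 even; l₃=3∈[1,3].
(2·2+1)(2·1+1)(2·3+1) = 105
Δ: 0! 4! 2! / 7! → 1/105
sum: t=0:+1/4 = 1/4
3j²(2 1 3; 0 0 0) = Δ·Π!·Σ² = 3/35  (sign -1)
sum: t=0:+1/6 = 1/6
3j²(2 1 3; 1 0 -1) = Δ·Π!·Σ² = 8/105  (sign +1)
combine: 4πI² = 105·3/35·8/105 = 24/35
take √, sign -1: I = -0.23359668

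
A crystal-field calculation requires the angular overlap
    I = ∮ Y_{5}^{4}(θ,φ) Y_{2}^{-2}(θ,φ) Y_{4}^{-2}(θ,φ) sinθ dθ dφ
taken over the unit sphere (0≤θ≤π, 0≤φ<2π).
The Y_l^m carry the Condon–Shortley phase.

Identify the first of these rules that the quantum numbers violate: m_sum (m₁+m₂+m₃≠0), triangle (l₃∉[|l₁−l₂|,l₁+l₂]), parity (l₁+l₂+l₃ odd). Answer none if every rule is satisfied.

parity

Σmᵢ = 0  ✓
l₃∈[|l₁−l₂|,l₁+l₂]=[3,7], have l₃=4  ✓
Σlᵢ = 11 ⇒ odd  ✗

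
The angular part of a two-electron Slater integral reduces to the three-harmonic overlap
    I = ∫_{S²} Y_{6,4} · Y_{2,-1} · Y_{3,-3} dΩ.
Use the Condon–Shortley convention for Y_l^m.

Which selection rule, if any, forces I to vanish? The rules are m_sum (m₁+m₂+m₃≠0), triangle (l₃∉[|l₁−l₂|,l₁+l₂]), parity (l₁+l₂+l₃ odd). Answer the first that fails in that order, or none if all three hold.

azimuthal sum: 4 − 1 − 3 = 0  ✓
4 ≤ 3 ≤ 8 (triangle on l)  ✗
L = 6 + 2 + 3 = 11 (odd)

triangle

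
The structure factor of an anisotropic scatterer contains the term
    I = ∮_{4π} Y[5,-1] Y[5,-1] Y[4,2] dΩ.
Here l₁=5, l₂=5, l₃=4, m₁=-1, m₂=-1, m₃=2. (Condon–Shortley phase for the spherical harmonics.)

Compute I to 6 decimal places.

m-sum 0 ✓  L=14 even ✓  0≤4≤10 ✓
Π(2lᵢ+1) = 11×11×9 = 1089
triangle coeff Δ(5,5,4) = 1/3153150
Σ_t [1,5]: t=1:−1/69120 t=2:+1/1728 t=3:−1/576 t=4:+1/1728 t=5:−1/69120 = -7/11520
(3j)²=2/143 [(5 5 4; 0 0 0)], sign=-1
Σ_t [2,4]: t=2:+1/4608 t=3:−1/1296 t=4:+1/4608 = -7/20736
(3j)²=20/1287 [(5 5 4; -1 -1 2)], sign=-1
⇒ 4πI² = 40/169
I = (+1)√(40/169/(4π)) = 0.13724032

0.137240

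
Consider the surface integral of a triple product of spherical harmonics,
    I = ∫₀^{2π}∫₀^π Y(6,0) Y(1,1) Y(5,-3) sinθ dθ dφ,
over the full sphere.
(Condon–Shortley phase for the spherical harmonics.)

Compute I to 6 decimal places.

0 + 1 − 3 = -2 ≠ 0: azimuthal integral kills it; I = 0

0.000000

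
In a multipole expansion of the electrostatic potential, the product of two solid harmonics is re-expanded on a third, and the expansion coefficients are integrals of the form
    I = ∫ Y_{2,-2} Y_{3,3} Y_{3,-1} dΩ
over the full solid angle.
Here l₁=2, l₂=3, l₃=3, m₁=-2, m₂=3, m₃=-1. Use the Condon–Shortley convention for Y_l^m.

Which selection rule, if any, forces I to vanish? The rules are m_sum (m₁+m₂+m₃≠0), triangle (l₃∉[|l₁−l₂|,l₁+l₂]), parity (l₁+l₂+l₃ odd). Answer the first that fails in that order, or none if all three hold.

m₁+m₂+m₃ = -2 + 3 − 1 = 0  ✓
triangle: |2−3|=1 ≤ l₃=3 ≤ 2+3=5  ✓
parity: l₁+l₂+l₃ = 8 is even  ✓

none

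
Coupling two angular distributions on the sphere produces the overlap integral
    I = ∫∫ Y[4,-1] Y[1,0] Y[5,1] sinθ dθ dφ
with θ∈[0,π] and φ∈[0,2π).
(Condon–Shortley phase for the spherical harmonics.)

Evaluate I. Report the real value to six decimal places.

-0.240571

m-sum 0 ✓  L=10 even ✓  3≤5≤5 ✓
Π(2lᵢ+1) = 9×3×11 = 297
triangle coeff Δ(4,1,5) = 1/495
Σ_t [0,0]: t=0:+1/576 = 1/576
(3j)²=5/99 [(4 1 5; 0 0 0)], sign=-1
Σ_t [0,0]: t=0:+1/720 = 1/720
(3j)²=8/165 [(4 1 5; -1 0 1)], sign=+1
⇒ 4πI² = 8/11
I = (-1)√(8/11/(4π)) = -0.24057125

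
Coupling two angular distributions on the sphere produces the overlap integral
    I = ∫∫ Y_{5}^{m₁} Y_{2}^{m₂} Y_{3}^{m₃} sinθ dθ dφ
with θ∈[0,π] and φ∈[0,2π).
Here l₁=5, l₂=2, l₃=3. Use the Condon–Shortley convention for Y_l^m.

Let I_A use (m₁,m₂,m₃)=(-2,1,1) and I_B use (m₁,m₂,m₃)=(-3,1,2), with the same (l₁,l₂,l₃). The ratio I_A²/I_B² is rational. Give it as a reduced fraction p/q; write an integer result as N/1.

l's match ⇒ only the (l;m) 3-j factors differ between A and B.
A: triangle coeff Δ(5,2,3) = 1/2310; Σ_t [3,3]: t=3:−1/288 = -1/288; (3j)²=1/22 [(5 2 3; -2 1 1)], sign=-1
B: triangle coeff Δ(5,2,3) = 1/2310; Σ_t [3,3]: t=3:−1/720 = -1/720; (3j)²=8/165 [(5 2 3; -3 1 2)], sign=+1
I_A²/I_B² = (1/22)/(8/165) = 15/16

15/16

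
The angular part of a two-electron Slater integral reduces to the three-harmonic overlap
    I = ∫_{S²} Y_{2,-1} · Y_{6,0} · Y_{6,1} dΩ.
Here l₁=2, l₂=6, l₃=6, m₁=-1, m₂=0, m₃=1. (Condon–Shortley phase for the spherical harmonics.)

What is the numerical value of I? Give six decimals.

-0.030344

Rules hold: Σm=0, L=14 even, 4≤6≤8.
N = 5·13·13 = 845
Δ = 2!·2!·10!/15! = 1/90090
Racah Σ t=0..2: t=0:+1/69120 t=1:−1/14400 t=2:+1/69120 = -7/172800
⇒ 3j(2 6 6; 0 0 0)² = 14/715, sgn -1
Racah Σ t=1..2: t=1:−1/28800 t=2:+1/34560 = -1/172800
⇒ 3j(2 6 6; -1 0 1)² = 1/1430, sgn +1
4πI² = N·(3j₀)²·(3jₘ)² = 7/605
I = -1·√(0.0115702/4π) = -0.03034355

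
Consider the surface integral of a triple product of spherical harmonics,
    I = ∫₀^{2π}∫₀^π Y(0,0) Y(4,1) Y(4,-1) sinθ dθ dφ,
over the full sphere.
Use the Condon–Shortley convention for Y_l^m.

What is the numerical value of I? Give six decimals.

Checks pass: Σm=0; 8 even; l₃=4∈[4,4].
(2·0+1)(2·4+1)(2·4+1) = 81
Δ: 0! 0! 8! / 9! → 1/9
sum: t=0:+1/576 = 1/576
3j²(0 4 4; 0 0 0) = Δ·Π!·Σ² = 1/9  (sign +1)
sum: t=0:+1/720 = 1/720
3j²(0 4 4; 0 1 -1) = Δ·Π!·Σ² = 1/9  (sign -1)
combine: 4πI² = 81·1/9·1/9 = 1/1
take √, sign -1: I = -0.28209479

-0.282095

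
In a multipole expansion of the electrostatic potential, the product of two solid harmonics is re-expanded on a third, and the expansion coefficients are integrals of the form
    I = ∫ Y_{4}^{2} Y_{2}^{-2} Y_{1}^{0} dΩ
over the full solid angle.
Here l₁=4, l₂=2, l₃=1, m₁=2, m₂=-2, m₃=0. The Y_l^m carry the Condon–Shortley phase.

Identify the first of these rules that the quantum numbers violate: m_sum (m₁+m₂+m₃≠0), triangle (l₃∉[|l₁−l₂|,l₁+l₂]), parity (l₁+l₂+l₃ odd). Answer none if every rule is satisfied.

triangle

m₁+m₂+m₃ = 2 − 2 + 0 = 0  ✓
triangle: |4−2|=2 ≤ l₃=1 ≤ 4+2=6  ✗
parity: l₁+l₂+l₃ = 7 is odd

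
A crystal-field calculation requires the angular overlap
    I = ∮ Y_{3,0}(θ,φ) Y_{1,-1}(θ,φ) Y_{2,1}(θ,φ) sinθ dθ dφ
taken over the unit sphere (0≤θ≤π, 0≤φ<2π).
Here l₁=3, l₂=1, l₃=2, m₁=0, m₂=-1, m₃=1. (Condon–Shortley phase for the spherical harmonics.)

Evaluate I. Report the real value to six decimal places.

Rules hold: Σm=0, L=6 even, 2≤2≤4.
N = 7·3·5 = 105
Δ = 2!·4!·0!/7! = 1/105
Racah Σ t=1..1: t=1:−1/4 = -1/4
⇒ 3j(3 1 2; 0 0 0)² = 3/35, sgn -1
Racah Σ t=0..0: t=0:+1/12 = 1/12
⇒ 3j(3 1 2; 0 -1 1)² = 1/35, sgn -1
4πI² = N·(3j₀)²·(3jₘ)² = 9/35
I = +1·√(0.257143/4π) = 0.14304817

0.143048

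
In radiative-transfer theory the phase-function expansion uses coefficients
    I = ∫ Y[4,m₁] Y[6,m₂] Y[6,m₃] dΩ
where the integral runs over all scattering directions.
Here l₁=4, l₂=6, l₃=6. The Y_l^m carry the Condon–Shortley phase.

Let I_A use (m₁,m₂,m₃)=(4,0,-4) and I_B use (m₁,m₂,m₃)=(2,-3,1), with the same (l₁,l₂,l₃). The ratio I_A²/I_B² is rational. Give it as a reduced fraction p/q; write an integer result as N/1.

Same 4,6,6: normalisation and zero-m 3j drop out of the ratio.
A: Δ: 4! 4! 8! / 17! → 1/15315300; sum: t=0:+1/829440 = 1/829440; 3j²(4 6 6; 4 0 -4) = Δ·Π!·Σ² = 35/2431  (sign +1)
B: Δ: 4! 4! 8! / 17! → 1/15315300; sum: t=0:+1/69120 t=1:−1/51840 t=2:+1/483840 = -1/362880; 3j²(4 6 6; 2 -3 1) = Δ·Π!·Σ² = 16/17017  (sign +1)
I_A²/I_B² = (35/2431)/(16/17017) = 245/16

245/16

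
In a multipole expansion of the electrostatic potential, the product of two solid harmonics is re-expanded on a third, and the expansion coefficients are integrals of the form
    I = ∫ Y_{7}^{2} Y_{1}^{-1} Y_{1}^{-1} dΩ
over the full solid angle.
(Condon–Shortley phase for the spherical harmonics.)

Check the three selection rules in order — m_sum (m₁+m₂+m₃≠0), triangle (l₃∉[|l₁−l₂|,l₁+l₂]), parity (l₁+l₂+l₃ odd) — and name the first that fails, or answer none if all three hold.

triangle

azimuthal sum: 2 − 1 − 1 = 0  ✓
6 ≤ 1 ≤ 8 (triangle on l)  ✗
L = 7 + 1 + 1 = 9 (odd)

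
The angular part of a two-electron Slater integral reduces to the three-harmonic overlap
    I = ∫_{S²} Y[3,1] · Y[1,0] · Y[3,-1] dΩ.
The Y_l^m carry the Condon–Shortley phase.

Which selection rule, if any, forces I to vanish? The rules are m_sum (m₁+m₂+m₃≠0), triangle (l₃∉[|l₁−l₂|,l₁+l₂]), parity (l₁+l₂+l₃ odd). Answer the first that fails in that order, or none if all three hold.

m₁+m₂+m₃ = 1 + 0 − 1 = 0  ✓
triangle: |3−1|=2 ≤ l₃=3 ≤ 3+1=4  ✓
parity: l₁+l₂+l₃ = 7 is odd  ✗

parity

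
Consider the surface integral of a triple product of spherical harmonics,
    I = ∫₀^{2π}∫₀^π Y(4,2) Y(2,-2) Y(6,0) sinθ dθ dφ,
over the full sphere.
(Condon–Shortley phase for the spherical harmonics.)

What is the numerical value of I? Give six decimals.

Checks pass: Σm=0; 12 even; l₃=6∈[2,6].
(2·4+1)(2·2+1)(2·6+1) = 585
Δ: 0! 8! 4! / 13! → 1/6435
sum: t=0:+1/2304 = 1/2304
3j²(4 2 6; 0 0 0) = Δ·Π!·Σ² = 5/143  (sign +1)
sum: t=0:+1/34560 = 1/34560
3j²(4 2 6; 2 -2 0) = Δ·Π!·Σ² = 1/429  (sign +1)
combine: 4πI² = 585·5/143·1/429 = 75/1573
take √, sign +1: I = 0.06159725

0.061597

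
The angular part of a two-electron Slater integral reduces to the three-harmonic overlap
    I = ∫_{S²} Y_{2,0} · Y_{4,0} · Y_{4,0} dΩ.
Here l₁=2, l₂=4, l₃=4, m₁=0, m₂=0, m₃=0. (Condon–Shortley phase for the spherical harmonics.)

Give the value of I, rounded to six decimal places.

0.163840

Rules hold: Σm=0, L=10 even, 2≤4≤6.
N = 5·9·9 = 405
Δ = 2!·2!·6!/11! = 1/13860
Racah Σ t=0..2: t=0:+1/192 t=1:−1/36 t=2:+1/192 = -5/288
⇒ 3j(2 4 4; 0 0 0)² = 20/693, sgn -1
(m-triple is (0,0,0) — same symbol as above.)
4πI² = N·(3j₀)²·(3jₘ)² = 2000/5929
I = +1·√(0.337325/4π) = 0.16383977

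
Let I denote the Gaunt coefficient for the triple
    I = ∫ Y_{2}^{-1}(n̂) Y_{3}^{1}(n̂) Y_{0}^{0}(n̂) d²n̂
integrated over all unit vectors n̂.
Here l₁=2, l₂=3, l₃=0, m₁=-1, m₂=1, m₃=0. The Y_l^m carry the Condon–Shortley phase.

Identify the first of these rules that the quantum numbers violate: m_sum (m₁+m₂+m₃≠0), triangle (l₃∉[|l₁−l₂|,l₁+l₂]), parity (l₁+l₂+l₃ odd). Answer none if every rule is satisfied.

triangle

m₁+m₂+m₃ = -1 + 1 + 0 = 0  ✓
triangle: |2−3|=1 ≤ l₃=0 ≤ 2+3=5  ✗
parity: l₁+l₂+l₃ = 5 is odd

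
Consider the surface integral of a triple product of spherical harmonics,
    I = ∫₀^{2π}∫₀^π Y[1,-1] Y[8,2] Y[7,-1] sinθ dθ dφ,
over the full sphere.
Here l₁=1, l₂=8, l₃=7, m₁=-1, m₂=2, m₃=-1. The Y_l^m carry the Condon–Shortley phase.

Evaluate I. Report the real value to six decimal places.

0.205254

m-sum 0 ✓  L=16 even ✓  7≤7≤9 ✓
Π(2lᵢ+1) = 3×17×15 = 765
triangle coeff Δ(1,8,7) = 1/2040
Σ_t [1,1]: t=1:−1/25401600 = -1/25401600
(3j)²=8/255 [(1 8 7; 0 0 0)], sign=+1
Σ_t [2,2]: t=2:+1/58060800 = 1/58060800
(3j)²=3/136 [(1 8 7; -1 2 -1)], sign=+1
⇒ 4πI² = 9/17
I = (+1)√(9/17/(4π)) = 0.20525411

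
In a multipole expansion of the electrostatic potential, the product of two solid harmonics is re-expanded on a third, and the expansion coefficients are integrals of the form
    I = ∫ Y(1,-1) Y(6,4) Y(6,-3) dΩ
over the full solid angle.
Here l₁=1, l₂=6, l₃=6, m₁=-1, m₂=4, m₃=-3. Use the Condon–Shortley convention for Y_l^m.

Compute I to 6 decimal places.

0.000000

l₁+l₂+l₃=13 is odd: 3j(l;000)=0 ⇒ I=0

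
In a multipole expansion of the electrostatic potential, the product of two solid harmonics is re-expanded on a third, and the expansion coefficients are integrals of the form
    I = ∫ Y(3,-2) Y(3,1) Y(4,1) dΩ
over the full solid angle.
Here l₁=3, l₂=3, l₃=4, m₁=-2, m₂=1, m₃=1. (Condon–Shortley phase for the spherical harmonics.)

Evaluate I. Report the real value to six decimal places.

m-sum 0 ✓  L=10 even ✓  0≤4≤6 ✓
Π(2lᵢ+1) = 7×7×9 = 441
triangle coeff Δ(3,3,4) = 1/34650
Σ_t [0,2]: t=0:+1/72 t=1:−1/16 t=2:+1/72 = -5/144
(3j)²=2/77 [(3 3 4; 0 0 0)], sign=-1
Σ_t [1,2]: t=1:−1/144 t=2:+1/48 = 1/72
(3j)²=16/693 [(3 3 4; -2 1 1)], sign=-1
⇒ 4πI² = 32/121
I = (+1)√(32/121/(4π)) = 0.14506992

0.145070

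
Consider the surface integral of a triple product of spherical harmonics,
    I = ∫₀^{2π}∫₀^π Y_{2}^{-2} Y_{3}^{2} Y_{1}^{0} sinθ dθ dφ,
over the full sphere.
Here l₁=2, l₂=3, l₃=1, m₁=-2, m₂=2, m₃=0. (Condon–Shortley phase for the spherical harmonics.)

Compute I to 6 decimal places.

0.184674

m-sum 0 ✓  L=6 even ✓  1≤1≤5 ✓
Π(2lᵢ+1) = 5×7×3 = 105
triangle coeff Δ(2,3,1) = 1/105
Σ_t [2,2]: t=2:+1/4 = 1/4
(3j)²=3/35 [(2 3 1; 0 0 0)], sign=-1
Σ_t [4,4]: t=4:+1/24 = 1/24
(3j)²=1/21 [(2 3 1; -2 2 0)], sign=-1
⇒ 4πI² = 3/7
I = (+1)√(3/7/(4π)) = 0.18467439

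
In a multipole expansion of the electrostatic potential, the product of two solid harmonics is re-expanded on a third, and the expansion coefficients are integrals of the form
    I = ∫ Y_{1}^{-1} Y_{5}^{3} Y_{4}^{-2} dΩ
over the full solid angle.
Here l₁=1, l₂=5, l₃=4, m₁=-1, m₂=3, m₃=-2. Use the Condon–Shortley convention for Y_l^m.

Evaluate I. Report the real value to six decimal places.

Rules hold: Σm=0, L=10 even, 4≤4≤6.
N = 3·11·9 = 297
Δ = 2!·0!·8!/11! = 1/495
Racah Σ t=1..1: t=1:−1/576 = -1/576
⇒ 3j(1 5 4; 0 0 0)² = 5/99, sgn -1
Racah Σ t=2..2: t=2:+1/2880 = 1/2880
⇒ 3j(1 5 4; -1 3 -2)² = 28/495, sgn +1
4πI² = N·(3j₀)²·(3jₘ)² = 28/33
I = -1·√(0.848485/4π) = -0.25984664

-0.259847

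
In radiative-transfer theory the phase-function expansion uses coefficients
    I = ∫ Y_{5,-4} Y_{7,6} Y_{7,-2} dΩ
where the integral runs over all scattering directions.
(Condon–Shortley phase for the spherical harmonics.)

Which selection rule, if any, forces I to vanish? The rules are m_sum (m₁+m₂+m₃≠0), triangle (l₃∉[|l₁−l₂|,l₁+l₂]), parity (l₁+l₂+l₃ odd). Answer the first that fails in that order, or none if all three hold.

Σmᵢ = 0  ✓
l₃∈[|l₁−l₂|,l₁+l₂]=[2,12], have l₃=7  ✓
Σlᵢ = 19 ⇒ odd  ✗

parity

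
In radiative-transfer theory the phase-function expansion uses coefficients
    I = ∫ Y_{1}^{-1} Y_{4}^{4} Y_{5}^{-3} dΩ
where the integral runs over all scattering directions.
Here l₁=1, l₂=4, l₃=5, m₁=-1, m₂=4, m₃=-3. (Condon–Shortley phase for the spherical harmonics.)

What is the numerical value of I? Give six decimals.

m-sum 0 ✓  L=10 even ✓  3≤5≤5 ✓
Π(2lᵢ+1) = 3×9×11 = 297
triangle coeff Δ(1,4,5) = 1/495
Σ_t [0,0]: t=0:+1/576 = 1/576
(3j)²=5/99 [(1 4 5; 0 0 0)], sign=-1
Σ_t [0,0]: t=0:+1/80640 = 1/80640
(3j)²=1/495 [(1 4 5; -1 4 -3)], sign=+1
⇒ 4πI² = 1/33
I = (-1)√(1/33/(4π)) = -0.04910640

-0.049106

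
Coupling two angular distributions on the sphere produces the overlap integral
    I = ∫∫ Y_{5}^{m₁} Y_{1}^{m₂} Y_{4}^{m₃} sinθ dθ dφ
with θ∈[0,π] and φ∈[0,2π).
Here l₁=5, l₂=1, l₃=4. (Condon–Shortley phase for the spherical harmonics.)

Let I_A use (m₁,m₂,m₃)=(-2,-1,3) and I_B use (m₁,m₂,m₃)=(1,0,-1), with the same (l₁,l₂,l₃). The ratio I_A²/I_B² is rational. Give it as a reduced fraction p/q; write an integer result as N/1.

1/8

l's match ⇒ only the (l;m) 3-j factors differ between A and B.
A: triangle coeff Δ(5,1,4) = 1/495; Σ_t [0,0]: t=0:+1/10080 = 1/10080; (3j)²=1/165 [(5 1 4; -2 -1 3)], sign=-1
B: triangle coeff Δ(5,1,4) = 1/495; Σ_t [1,1]: t=1:−1/720 = -1/720; (3j)²=8/165 [(5 1 4; 1 0 -1)], sign=+1
I_A²/I_B² = (1/165)/(8/165) = 1/8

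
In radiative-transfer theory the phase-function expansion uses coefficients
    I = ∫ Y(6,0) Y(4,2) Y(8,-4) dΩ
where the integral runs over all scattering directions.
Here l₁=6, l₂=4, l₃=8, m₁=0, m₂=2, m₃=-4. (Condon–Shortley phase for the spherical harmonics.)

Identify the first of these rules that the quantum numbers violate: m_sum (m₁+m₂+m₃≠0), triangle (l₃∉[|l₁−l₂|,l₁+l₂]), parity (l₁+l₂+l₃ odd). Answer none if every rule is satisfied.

m_sum

Σmᵢ = -2  ✗
l₃∈[|l₁−l₂|,l₁+l₂]=[2,10], have l₃=8
Σlᵢ = 18 ⇒ even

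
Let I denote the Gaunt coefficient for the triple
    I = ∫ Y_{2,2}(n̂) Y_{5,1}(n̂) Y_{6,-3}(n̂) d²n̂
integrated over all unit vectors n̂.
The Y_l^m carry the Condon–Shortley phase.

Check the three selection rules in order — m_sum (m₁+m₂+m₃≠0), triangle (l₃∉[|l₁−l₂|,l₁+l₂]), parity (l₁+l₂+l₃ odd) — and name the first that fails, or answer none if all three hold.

m₁+m₂+m₃ = 2 + 1 − 3 = 0  ✓
triangle: |2−5|=3 ≤ l₃=6 ≤ 2+5=7  ✓
parity: l₁+l₂+l₃ = 13 is odd  ✗

parity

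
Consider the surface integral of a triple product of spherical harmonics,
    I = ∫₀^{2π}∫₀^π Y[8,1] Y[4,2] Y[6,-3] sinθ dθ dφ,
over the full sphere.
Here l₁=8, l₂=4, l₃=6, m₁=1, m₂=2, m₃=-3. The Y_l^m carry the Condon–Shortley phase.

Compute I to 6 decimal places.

m-sum 0 ✓  L=18 even ✓  4≤6≤12 ✓
Π(2lᵢ+1) = 17×9×13 = 1989
triangle coeff Δ(8,4,6) = 1/23279256
Σ_t [2,4]: t=2:+1/1658880 t=3:−1/518400 t=4:+1/1658880 = -1/1382400
(3j)²=504/46189 [(8 4 6; 0 0 0)], sign=-1
Σ_t [4,6]: t=4:+1/2903040 t=5:−1/9676800 t=6:+1/522547200 = 127/522547200
(3j)²=16129/1108536 [(8 4 6; 1 2 -3)], sign=-1
⇒ 4πI² = 3048381/9653501
I = (+1)√(3048381/9653501/(4π)) = 0.15852117

0.158521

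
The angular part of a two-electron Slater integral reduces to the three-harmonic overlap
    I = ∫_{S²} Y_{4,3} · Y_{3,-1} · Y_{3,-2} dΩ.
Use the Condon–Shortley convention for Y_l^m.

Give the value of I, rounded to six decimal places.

m-sum 0 ✓  L=10 even ✓  1≤3≤7 ✓
Π(2lᵢ+1) = 9×7×7 = 441
triangle coeff Δ(4,3,3) = 1/34650
Σ_t [1,3]: t=1:−1/72 t=2:+1/16 t=3:−1/72 = 5/144
(3j)²=2/77 [(4 3 3; 0 0 0)], sign=-1
Σ_t [0,1]: t=0:+1/288 t=1:−1/144 = -1/288
(3j)²=1/99 [(4 3 3; 3 -1 -2)], sign=+1
⇒ 4πI² = 14/121
I = (-1)√(14/121/(4π)) = -0.09595473

-0.095955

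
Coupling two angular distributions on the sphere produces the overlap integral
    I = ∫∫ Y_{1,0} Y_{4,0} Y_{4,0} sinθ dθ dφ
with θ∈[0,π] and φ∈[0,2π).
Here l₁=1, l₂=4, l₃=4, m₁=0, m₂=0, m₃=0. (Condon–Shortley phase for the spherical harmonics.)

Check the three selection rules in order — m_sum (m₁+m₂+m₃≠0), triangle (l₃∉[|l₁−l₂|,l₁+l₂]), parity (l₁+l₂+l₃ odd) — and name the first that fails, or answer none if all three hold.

parity

Σmᵢ = 0  ✓
l₃∈[|l₁−l₂|,l₁+l₂]=[3,5], have l₃=4  ✓
Σlᵢ = 9 ⇒ odd  ✗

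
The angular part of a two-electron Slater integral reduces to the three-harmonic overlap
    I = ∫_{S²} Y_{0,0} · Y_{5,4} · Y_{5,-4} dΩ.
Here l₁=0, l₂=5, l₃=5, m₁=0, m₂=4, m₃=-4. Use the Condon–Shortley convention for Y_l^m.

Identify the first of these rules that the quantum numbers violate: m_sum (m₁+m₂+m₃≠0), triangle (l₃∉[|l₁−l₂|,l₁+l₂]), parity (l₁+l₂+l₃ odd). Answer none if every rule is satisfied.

Σmᵢ = 0  ✓
l₃∈[|l₁−l₂|,l₁+l₂]=[5,5], have l₃=5  ✓
Σlᵢ = 10 ⇒ even  ✓

none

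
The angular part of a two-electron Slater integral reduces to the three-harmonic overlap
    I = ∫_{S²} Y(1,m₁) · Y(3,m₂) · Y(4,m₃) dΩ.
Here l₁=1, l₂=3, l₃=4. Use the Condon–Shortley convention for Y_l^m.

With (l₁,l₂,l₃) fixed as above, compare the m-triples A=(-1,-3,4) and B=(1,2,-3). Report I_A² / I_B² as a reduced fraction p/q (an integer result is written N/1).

4/3

Same 1,3,4: normalisation and zero-m 3j drop out of the ratio.
A: Δ: 0! 2! 6! / 9! → 1/252; sum: t=0:+1/1440 = 1/1440; 3j²(1 3 4; -1 -3 4) = Δ·Π!·Σ² = 1/9  (sign +1)
B: Δ: 0! 2! 6! / 9! → 1/252; sum: t=0:+1/240 = 1/240; 3j²(1 3 4; 1 2 -3) = Δ·Π!·Σ² = 1/12  (sign -1)
I_A²/I_B² = (1/9)/(1/12) = 4/3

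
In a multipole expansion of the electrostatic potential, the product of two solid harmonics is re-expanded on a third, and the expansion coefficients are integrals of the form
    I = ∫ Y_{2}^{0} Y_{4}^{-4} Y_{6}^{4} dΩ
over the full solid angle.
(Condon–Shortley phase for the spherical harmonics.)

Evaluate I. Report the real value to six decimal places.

0.106690

Checks pass: Σm=0; 12 even; l₃=6∈[2,6].
(2·2+1)(2·4+1)(2·6+1) = 585
Δ: 0! 4! 8! / 13! → 1/6435
sum: t=0:+1/2304 = 1/2304
3j²(2 4 6; 0 0 0) = Δ·Π!·Σ² = 5/143  (sign +1)
sum: t=0:+1/161280 = 1/161280
3j²(2 4 6; 0 -4 4) = Δ·Π!·Σ² = 1/143  (sign +1)
combine: 4πI² = 585·5/143·1/143 = 225/1573
take √, sign +1: I = 0.10668957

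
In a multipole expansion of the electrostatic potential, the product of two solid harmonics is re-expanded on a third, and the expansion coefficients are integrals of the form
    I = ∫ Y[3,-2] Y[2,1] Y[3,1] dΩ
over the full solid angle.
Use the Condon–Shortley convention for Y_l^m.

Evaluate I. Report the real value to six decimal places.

Rules hold: Σm=0, L=8 even, 1≤3≤5.
N = 7·5·7 = 245
Δ = 2!·4!·2!/9! = 1/3780
Racah Σ t=0..2: t=0:+1/24 t=1:−1/4 t=2:+1/24 = -1/6
⇒ 3j(3 2 3; 0 0 0)² = 4/105, sgn +1
Racah Σ t=1..2: t=1:−1/48 t=2:+1/12 = 1/16
⇒ 3j(3 2 3; -2 1 1)² = 1/28, sgn +1
4πI² = N·(3j₀)²·(3jₘ)² = 1/3
I = +1·√(0.333333/4π) = 0.16286750

0.162868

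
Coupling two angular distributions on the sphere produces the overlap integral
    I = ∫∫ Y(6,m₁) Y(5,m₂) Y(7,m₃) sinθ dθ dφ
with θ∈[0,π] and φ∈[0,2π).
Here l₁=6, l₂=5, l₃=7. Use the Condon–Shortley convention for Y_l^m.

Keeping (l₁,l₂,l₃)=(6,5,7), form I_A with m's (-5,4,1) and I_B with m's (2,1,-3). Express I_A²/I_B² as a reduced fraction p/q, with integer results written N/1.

l's match ⇒ only the (l;m) 3-j factors differ between A and B.
A: triangle coeff Δ(6,5,7) = 1/174594420; Σ_t [3,4]: t=3:−1/174182400 t=4:+1/14515200 = 11/174182400; (3j)²=121/12597 [(6 5 7; -5 4 1)], sign=+1
B: triangle coeff Δ(6,5,7) = 1/174594420; Σ_t [0,4]: t=0:+1/9953280 t=1:−1/518400 t=2:+1/276480 t=3:−1/1088640 t=4:+1/46448640 = 23/25804800; (3j)²=42849/6466460 [(6 5 7; 2 1 -3)], sign=+1
I_A²/I_B² = (121/12597)/(42849/6466460) = 186340/128547

186340/128547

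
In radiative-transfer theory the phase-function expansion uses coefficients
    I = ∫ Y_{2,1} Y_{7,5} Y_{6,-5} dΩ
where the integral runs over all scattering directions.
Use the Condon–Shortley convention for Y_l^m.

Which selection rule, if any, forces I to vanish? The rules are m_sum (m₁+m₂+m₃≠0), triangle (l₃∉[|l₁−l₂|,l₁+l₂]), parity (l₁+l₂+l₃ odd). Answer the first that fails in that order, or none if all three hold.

m_sum

m₁+m₂+m₃ = 1 + 5 − 5 = 1  ✗
triangle: |2−7|=5 ≤ l₃=6 ≤ 2+7=9
parity: l₁+l₂+l₃ = 15 is odd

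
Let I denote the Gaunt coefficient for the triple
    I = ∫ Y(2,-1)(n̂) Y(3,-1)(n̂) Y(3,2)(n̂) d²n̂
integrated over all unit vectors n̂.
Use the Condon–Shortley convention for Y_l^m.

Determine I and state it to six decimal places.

Checks pass: Σm=0; 8 even; l₃=3∈[1,5].
(2·2+1)(2·3+1)(2·3+1) = 245
Δ: 2! 2! 4! / 9! → 1/3780
sum: t=0:+1/24 t=1:−1/4 t=2:+1/24 = -1/6
3j²(2 3 3; 0 0 0) = Δ·Π!·Σ² = 4/105  (sign +1)
sum: t=1:−1/12 t=2:+1/48 = -1/16
3j²(2 3 3; -1 -1 2) = Δ·Π!·Σ² = 1/28  (sign +1)
combine: 4πI² = 245·4/105·1/28 = 1/3
take √, sign +1: I = 0.16286750

0.162868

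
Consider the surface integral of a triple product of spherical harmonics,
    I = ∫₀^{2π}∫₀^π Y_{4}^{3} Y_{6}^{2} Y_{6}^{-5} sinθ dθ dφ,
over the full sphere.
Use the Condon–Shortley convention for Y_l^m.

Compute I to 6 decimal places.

m-sum 0 ✓  L=16 even ✓  2≤6≤10 ✓
Π(2lᵢ+1) = 9×13×13 = 1521
triangle coeff Δ(4,6,6) = 1/15315300
Σ_t [0,4]: t=0:+1/829440 t=1:−1/25920 t=2:+1/9216 t=3:−1/25920 t=4:+1/829440 = 7/207360
(3j)²=28/2431 [(4 6 6; 0 0 0)], sign=+1
Σ_t [0,1]: t=0:+1/5806080 t=1:−1/725760 = -1/829440
(3j)²=49/2652 [(4 6 6; 3 2 -5)], sign=+1
⇒ 4πI² = 1029/3179
I = (+1)√(1029/3179/(4π)) = 0.16049352

0.160494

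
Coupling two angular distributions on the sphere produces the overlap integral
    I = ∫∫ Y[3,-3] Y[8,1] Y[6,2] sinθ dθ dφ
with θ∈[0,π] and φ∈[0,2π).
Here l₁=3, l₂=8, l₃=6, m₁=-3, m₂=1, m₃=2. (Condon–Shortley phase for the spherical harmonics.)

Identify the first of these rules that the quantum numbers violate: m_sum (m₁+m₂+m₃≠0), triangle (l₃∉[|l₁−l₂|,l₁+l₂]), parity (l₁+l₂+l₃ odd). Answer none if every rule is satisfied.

m₁+m₂+m₃ = -3 + 1 + 2 = 0  ✓
triangle: |3−8|=5 ≤ l₃=6 ≤ 3+8=11  ✓
parity: l₁+l₂+l₃ = 17 is odd  ✗

parity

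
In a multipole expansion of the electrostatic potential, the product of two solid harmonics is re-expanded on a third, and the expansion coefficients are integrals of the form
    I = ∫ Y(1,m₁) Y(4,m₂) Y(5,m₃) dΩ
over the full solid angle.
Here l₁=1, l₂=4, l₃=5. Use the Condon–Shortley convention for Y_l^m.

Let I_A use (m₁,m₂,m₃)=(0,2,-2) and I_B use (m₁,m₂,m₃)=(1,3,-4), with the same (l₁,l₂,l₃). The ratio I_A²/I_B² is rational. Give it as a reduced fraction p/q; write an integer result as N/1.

Shared (l₁,l₂,l₃)=(1,4,5): N and (l;000)² cancel in I_A²/I_B².
A: Δ = 0!·2!·8!/11! = 1/495; Racah Σ t=0..0: t=0:+1/1440 = 1/1440; ⇒ 3j(1 4 5; 0 2 -2)² = 7/165, sgn -1
B: Δ = 0!·2!·8!/11! = 1/495; Racah Σ t=0..0: t=0:+1/10080 = 1/10080; ⇒ 3j(1 4 5; 1 3 -4)² = 4/55, sgn -1
I_A²/I_B² = (7/165)/(4/55) = 7/12

7/12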